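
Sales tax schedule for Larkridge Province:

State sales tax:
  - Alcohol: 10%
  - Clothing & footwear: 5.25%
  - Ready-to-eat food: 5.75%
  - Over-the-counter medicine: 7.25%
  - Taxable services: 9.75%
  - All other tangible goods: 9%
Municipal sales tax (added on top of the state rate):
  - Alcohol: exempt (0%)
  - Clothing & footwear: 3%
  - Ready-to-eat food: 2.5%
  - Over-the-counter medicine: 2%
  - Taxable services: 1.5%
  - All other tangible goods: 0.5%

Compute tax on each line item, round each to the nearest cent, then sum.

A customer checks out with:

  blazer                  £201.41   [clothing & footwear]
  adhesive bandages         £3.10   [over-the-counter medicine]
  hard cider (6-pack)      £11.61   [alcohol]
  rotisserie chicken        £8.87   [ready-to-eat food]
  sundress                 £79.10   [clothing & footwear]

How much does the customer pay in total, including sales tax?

£329.42

Blazer £201.41: clothing & footwear → 5.25% + 3% municipal = 8.25% → £16.62
Adhesive bandages £3.10: over-the-counter medicine → 7.25% + 2% municipal = 9.25% → £0.29
Hard cider (6-pack) £11.61: alcohol → 10% + 0% municipal = 10% → £1.16
Rotisserie chicken £8.87: ready-to-eat food → 5.75% + 2.5% municipal = 8.25% → £0.73
Sundress £79.10: clothing & footwear → 5.25% + 3% municipal = 8.25% → £6.53
Subtotal = £304.09; tax = £25.33; total due = £329.42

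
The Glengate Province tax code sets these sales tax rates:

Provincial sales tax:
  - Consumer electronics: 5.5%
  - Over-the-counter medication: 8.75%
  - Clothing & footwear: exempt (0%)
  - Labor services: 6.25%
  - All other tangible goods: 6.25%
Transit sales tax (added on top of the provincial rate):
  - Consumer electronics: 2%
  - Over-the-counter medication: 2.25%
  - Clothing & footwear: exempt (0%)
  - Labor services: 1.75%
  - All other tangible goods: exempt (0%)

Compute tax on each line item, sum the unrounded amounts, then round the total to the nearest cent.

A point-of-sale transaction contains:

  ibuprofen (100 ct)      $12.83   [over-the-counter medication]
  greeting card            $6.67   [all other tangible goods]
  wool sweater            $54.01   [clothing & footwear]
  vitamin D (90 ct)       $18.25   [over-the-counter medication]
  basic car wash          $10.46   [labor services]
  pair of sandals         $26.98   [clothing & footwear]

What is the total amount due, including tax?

Ibuprofen (100 ct) $12.83: over-the-counter medication → 8.75% + 2.25% transit = 11% → $1.4113
Greeting card $6.67: all other tangible goods → 6.25% + 0% transit = 6.25% → $0.416875
Wool sweater $54.01: clothing & footwear → 0% + 0% transit = 0% → $0.00
Vitamin D (90 ct) $18.25: over-the-counter medication → 8.75% + 2.25% transit = 11% → $2.0075
Basic car wash $10.46: labor services → 6.25% + 1.75% transit = 8% → $0.8368
Pair of sandals $26.98: clothing & footwear → 0% + 0% transit = 0% → $0.00
Subtotal = $129.20; unrounded tax = $4.672475 → $4.67; total due = $133.87

$133.87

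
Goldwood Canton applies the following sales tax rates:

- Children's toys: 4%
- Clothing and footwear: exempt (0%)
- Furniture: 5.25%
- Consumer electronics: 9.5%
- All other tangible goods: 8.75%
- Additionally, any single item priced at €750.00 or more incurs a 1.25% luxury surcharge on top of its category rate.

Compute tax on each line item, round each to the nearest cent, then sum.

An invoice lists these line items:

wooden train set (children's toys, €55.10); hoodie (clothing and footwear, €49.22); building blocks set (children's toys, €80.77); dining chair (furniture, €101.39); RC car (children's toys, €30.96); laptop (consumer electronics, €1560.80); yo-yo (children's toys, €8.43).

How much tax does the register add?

€180.12

Wooden train set €55.10: children's toys → 4% → €2.20
Hoodie €49.22: clothing and footwear → 0% → €0.00
Building blocks set €80.77: children's toys → 4% → €3.23
Dining chair €101.39: furniture → 5.25% → €5.32
RC car €30.96: children's toys → 4% → €1.24
Laptop €1560.80: consumer electronics → 9.5% + 1.25% surcharge = 10.75% → €167.79
Yo-yo €8.43: children's toys → 4% → €0.34
Total tax = €2.20 + €3.23 + €5.32 + €1.24 + €167.79 + €0.34 = €180.12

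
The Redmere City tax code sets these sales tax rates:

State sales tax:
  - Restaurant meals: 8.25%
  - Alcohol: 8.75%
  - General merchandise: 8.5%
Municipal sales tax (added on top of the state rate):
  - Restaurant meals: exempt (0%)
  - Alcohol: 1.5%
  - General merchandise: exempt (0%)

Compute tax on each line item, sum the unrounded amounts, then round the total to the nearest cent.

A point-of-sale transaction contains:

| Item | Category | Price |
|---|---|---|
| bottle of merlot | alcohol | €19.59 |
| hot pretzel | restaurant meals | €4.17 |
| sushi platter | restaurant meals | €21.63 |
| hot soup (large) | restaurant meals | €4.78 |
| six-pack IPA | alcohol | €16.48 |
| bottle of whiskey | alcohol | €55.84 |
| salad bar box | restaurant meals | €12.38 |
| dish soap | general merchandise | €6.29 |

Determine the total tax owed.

Bottle of merlot €19.59: alcohol → 8.75% + 1.5% municipal = 10.25% → €2.007975
Hot pretzel €4.17: restaurant meals → 8.25% + 0% municipal = 8.25% → €0.344025
Sushi platter €21.63: restaurant meals → 8.25% + 0% municipal = 8.25% → €1.784475
Hot soup (large) €4.78: restaurant meals → 8.25% + 0% municipal = 8.25% → €0.39435
Six-pack IPA €16.48: alcohol → 8.75% + 1.5% municipal = 10.25% → €1.6892
Bottle of whiskey €55.84: alcohol → 8.75% + 1.5% municipal = 10.25% → €5.7236
Salad bar box €12.38: restaurant meals → 8.25% + 0% municipal = 8.25% → €1.02135
Dish soap €6.29: general merchandise → 8.5% + 0% municipal = 8.5% → €0.53465
Unrounded tax sum = €13.499625 → €13.50

€13.50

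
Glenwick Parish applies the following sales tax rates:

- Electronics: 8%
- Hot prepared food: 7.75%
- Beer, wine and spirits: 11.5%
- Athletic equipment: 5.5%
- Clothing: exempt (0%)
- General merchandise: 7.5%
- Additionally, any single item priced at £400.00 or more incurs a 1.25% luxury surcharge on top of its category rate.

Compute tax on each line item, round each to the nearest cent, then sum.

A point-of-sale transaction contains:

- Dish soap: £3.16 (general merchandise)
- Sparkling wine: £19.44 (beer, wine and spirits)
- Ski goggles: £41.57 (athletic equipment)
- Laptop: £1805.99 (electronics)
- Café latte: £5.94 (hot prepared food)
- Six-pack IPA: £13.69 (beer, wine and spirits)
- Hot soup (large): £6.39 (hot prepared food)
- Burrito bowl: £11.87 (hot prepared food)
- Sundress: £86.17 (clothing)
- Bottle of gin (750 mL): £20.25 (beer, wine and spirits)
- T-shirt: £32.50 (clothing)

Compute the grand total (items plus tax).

Dish soap £3.16: general merchandise → 7.5% → £0.24
Sparkling wine £19.44: beer, wine and spirits → 11.5% → £2.24
Ski goggles £41.57: athletic equipment → 5.5% → £2.29
Laptop £1805.99: electronics → 8% + 1.25% surcharge = 9.25% → £167.05
Café latte £5.94: hot prepared food → 7.75% → £0.46
Six-pack IPA £13.69: beer, wine and spirits → 11.5% → £1.57
Hot soup (large) £6.39: hot prepared food → 7.75% → £0.50
Burrito bowl £11.87: hot prepared food → 7.75% → £0.92
Sundress £86.17: clothing → 0% → £0.00
Bottle of gin (750 mL) £20.25: beer, wine and spirits → 11.5% → £2.33
T-shirt £32.50: clothing → 0% → £0.00
Subtotal = £2046.97; tax = £177.60; total due = £2224.57

£2224.57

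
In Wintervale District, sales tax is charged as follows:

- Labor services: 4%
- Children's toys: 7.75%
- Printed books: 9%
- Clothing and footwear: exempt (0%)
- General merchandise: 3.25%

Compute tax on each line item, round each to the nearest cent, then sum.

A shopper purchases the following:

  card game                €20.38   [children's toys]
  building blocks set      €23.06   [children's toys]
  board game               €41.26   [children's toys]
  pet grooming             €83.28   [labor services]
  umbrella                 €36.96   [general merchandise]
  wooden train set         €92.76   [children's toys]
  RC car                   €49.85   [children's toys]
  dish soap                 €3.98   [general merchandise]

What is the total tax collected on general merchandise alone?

€1.33

Umbrella €36.96: general merchandise → 3.25% → €1.20
Dish soap €3.98: general merchandise → 3.25% → €0.13
Tax on general merchandise = €1.20 + €0.13 = €1.33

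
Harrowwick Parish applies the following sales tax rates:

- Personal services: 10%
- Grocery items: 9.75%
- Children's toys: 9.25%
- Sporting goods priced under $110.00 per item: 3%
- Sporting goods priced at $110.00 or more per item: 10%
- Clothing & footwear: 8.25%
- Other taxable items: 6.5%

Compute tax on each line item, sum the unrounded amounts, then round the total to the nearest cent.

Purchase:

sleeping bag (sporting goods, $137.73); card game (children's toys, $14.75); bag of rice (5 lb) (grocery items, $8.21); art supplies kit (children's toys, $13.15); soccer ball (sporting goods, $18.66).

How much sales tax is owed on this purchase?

Sleeping bag $137.73: sporting goods, $110.00 or more → 10% → $13.773
Card game $14.75: children's toys → 9.25% → $1.364375
Bag of rice (5 lb) $8.21: grocery items → 9.75% → $0.800475
Art supplies kit $13.15: children's toys → 9.25% → $1.216375
Soccer ball $18.66: sporting goods, under $110.00 → 3% → $0.5598
Unrounded tax sum = $17.714025 → $17.71

$17.71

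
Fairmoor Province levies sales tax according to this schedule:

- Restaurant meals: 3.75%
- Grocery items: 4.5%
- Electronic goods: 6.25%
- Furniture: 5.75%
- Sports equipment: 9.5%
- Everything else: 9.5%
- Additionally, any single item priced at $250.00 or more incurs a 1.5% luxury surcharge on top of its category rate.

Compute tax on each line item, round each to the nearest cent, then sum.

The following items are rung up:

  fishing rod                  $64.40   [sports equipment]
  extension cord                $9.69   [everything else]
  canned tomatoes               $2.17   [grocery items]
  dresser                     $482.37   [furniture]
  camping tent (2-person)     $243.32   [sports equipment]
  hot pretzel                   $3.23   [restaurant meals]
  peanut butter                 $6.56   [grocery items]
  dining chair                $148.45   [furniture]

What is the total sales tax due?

$74.19

Fishing rod $64.40: sports equipment → 9.5% → $6.12
Extension cord $9.69: everything else → 9.5% → $0.92
Canned tomatoes $2.17: grocery items → 4.5% → $0.10
Dresser $482.37: furniture → 5.75% + 1.5% surcharge = 7.25% → $34.97
Camping tent (2-person) $243.32: sports equipment → 9.5% → $23.12
Hot pretzel $3.23: restaurant meals → 3.75% → $0.12
Peanut butter $6.56: grocery items → 4.5% → $0.30
Dining chair $148.45: furniture → 5.75% → $8.54
Total tax = $6.12 + $0.92 + $0.10 + $34.97 + $23.12 + $0.12 + $0.30 + $8.54 = $74.19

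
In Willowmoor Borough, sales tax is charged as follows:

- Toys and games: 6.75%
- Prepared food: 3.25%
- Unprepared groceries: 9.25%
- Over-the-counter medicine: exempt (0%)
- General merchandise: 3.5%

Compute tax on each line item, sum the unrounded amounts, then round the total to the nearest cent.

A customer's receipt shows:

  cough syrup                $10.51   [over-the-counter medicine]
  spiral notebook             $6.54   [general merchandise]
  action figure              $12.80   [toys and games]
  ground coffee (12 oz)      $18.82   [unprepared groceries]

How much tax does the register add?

$2.83

Cough syrup $10.51: over-the-counter medicine → 0% → $0.00
Spiral notebook $6.54: general merchandise → 3.5% → $0.2289
Action figure $12.80: toys and games → 6.75% → $0.864
Ground coffee (12 oz) $18.82: unprepared groceries → 9.25% → $1.74085
Unrounded tax sum = $2.83375 → $2.83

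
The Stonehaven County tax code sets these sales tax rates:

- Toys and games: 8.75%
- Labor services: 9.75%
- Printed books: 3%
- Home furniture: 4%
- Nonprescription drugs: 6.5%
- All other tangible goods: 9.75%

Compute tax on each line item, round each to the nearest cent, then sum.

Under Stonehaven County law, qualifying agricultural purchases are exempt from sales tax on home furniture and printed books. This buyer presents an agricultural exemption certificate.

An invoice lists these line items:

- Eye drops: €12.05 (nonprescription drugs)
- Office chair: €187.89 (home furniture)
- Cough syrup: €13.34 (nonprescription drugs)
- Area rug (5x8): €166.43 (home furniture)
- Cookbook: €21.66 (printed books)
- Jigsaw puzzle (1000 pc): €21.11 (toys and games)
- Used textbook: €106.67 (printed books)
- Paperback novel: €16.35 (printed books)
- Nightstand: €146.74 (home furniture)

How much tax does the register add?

€3.50

Eye drops €12.05: nonprescription drugs → 6.5% → €0.78
Office chair €187.89: home furniture, buyer-exempt → 0% → €0.00
Cough syrup €13.34: nonprescription drugs → 6.5% → €0.87
Area rug (5x8) €166.43: home furniture, buyer-exempt → 0% → €0.00
Cookbook €21.66: printed books, buyer-exempt → 0% → €0.00
Jigsaw puzzle (1000 pc) €21.11: toys and games → 8.75% → €1.85
Used textbook €106.67: printed books, buyer-exempt → 0% → €0.00
Paperback novel €16.35: printed books, buyer-exempt → 0% → €0.00
Nightstand €146.74: home furniture, buyer-exempt → 0% → €0.00
Total tax = €0.78 + €0.87 + €1.85 = €3.50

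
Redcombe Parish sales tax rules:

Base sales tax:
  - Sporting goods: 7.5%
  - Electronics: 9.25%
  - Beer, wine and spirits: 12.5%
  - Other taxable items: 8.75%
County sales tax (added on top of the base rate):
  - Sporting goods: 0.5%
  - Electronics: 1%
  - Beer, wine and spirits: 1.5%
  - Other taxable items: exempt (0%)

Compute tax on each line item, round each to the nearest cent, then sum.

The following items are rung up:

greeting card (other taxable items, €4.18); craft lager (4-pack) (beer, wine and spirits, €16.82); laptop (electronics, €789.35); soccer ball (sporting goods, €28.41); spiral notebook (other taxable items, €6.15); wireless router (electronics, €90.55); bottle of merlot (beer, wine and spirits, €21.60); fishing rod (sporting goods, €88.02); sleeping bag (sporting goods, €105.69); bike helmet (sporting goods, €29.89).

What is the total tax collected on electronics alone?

€90.19

Laptop €789.35: electronics → 9.25% + 1% county = 10.25% → €80.91
Wireless router €90.55: electronics → 9.25% + 1% county = 10.25% → €9.28
Tax on electronics = €80.91 + €9.28 = €90.19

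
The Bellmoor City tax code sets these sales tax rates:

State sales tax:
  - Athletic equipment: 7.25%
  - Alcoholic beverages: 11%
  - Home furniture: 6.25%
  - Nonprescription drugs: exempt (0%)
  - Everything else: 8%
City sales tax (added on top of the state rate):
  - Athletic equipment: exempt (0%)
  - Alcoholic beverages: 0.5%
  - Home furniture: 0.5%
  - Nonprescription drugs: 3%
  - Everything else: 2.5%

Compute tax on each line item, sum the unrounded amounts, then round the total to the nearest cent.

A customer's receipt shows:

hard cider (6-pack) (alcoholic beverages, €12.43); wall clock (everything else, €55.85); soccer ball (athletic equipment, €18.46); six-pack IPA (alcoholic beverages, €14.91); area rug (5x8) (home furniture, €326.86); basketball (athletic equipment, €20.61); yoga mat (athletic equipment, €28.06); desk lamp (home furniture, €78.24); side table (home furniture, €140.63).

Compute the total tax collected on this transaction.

€50.71

Hard cider (6-pack) €12.43: alcoholic beverages → 11% + 0.5% city = 11.5% → €1.42945
Wall clock €55.85: everything else → 8% + 2.5% city = 10.5% → €5.86425
Soccer ball €18.46: athletic equipment → 7.25% + 0% city = 7.25% → €1.33835
Six-pack IPA €14.91: alcoholic beverages → 11% + 0.5% city = 11.5% → €1.71465
Area rug (5x8) €326.86: home furniture → 6.25% + 0.5% city = 6.75% → €22.06305
Basketball €20.61: athletic equipment → 7.25% + 0% city = 7.25% → €1.494225
Yoga mat €28.06: athletic equipment → 7.25% + 0% city = 7.25% → €2.03435
Desk lamp €78.24: home furniture → 6.25% + 0.5% city = 6.75% → €5.2812
Side table €140.63: home furniture → 6.25% + 0.5% city = 6.75% → €9.492525
Unrounded tax sum = €50.71205 → €50.71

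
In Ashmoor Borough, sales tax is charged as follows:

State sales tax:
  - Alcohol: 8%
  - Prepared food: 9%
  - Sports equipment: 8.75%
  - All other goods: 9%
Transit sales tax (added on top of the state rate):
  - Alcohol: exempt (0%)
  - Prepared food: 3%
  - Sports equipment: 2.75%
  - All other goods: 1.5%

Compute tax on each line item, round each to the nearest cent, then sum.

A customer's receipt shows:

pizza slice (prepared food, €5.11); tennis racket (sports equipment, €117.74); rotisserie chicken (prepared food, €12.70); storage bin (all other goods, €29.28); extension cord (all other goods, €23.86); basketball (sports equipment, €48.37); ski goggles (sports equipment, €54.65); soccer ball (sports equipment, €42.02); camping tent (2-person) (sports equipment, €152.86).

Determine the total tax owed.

€55.50

Pizza slice €5.11: prepared food → 9% + 3% transit = 12% → €0.61
Tennis racket €117.74: sports equipment → 8.75% + 2.75% transit = 11.5% → €13.54
Rotisserie chicken €12.70: prepared food → 9% + 3% transit = 12% → €1.52
Storage bin €29.28: all other goods → 9% + 1.5% transit = 10.5% → €3.07
Extension cord €23.86: all other goods → 9% + 1.5% transit = 10.5% → €2.51
Basketball €48.37: sports equipment → 8.75% + 2.75% transit = 11.5% → €5.56
Ski goggles €54.65: sports equipment → 8.75% + 2.75% transit = 11.5% → €6.28
Soccer ball €42.02: sports equipment → 8.75% + 2.75% transit = 11.5% → €4.83
Camping tent (2-person) €152.86: sports equipment → 8.75% + 2.75% transit = 11.5% → €17.58
Total tax = €0.61 + €13.54 + €1.52 + €3.07 + €2.51 + €5.56 + €6.28 + €4.83 + €17.58 = €55.50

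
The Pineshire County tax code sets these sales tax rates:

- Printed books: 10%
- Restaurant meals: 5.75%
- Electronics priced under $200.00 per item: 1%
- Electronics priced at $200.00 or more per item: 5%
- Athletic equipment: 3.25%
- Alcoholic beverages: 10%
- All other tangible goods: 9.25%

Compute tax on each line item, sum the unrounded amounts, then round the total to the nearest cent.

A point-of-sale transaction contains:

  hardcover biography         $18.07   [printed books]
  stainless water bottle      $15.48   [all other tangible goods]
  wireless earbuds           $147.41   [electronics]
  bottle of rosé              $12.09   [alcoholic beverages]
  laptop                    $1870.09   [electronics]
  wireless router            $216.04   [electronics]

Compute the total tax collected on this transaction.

Hardcover biography $18.07: printed books → 10% → $1.807
Stainless water bottle $15.48: all other tangible goods → 9.25% → $1.4319
Wireless earbuds $147.41: electronics, under $200.00 → 1% → $1.4741
Bottle of rosé $12.09: alcoholic beverages → 10% → $1.209
Laptop $1870.09: electronics, $200.00 or more → 5% → $93.5045
Wireless router $216.04: electronics, $200.00 or more → 5% → $10.802
Unrounded tax sum = $110.2285 → $110.23

$110.23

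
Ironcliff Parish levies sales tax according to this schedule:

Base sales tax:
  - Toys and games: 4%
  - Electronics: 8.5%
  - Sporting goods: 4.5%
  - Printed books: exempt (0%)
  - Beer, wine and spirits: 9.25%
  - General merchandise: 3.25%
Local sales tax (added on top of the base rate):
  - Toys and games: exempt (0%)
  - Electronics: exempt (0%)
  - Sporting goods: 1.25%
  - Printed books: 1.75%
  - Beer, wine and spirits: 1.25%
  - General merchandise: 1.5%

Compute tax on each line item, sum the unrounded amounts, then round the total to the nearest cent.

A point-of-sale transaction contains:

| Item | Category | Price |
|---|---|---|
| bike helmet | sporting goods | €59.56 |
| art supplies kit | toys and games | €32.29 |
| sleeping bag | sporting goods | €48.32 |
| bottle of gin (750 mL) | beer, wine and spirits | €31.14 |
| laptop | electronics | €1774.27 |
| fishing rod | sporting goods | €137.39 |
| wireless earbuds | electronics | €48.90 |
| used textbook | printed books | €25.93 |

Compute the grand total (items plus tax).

Bike helmet €59.56: sporting goods → 4.5% + 1.25% local = 5.75% → €3.4247
Art supplies kit €32.29: toys and games → 4% + 0% local = 4% → €1.2916
Sleeping bag €48.32: sporting goods → 4.5% + 1.25% local = 5.75% → €2.7784
Bottle of gin (750 mL) €31.14: beer, wine and spirits → 9.25% + 1.25% local = 10.5% → €3.2697
Laptop €1774.27: electronics → 8.5% + 0% local = 8.5% → €150.81295
Fishing rod €137.39: sporting goods → 4.5% + 1.25% local = 5.75% → €7.899925
Wireless earbuds €48.90: electronics → 8.5% + 0% local = 8.5% → €4.1565
Used textbook €25.93: printed books → 0% + 1.75% local = 1.75% → €0.453775
Subtotal = €2157.80; unrounded tax = €174.08755 → €174.09; total due = €2331.89

€2331.89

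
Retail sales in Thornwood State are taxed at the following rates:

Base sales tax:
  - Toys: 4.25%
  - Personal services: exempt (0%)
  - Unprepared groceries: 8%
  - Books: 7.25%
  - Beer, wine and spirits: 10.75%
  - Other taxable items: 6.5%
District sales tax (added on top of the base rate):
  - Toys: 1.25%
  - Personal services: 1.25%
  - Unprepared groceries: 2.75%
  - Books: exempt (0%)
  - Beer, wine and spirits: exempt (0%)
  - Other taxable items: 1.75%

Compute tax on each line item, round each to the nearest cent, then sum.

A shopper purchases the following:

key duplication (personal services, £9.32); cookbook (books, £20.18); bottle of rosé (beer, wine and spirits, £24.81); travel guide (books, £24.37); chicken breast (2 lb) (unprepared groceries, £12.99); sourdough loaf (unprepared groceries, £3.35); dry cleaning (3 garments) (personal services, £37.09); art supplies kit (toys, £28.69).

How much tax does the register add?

£9.82

Key duplication £9.32: personal services → 0% + 1.25% district = 1.25% → £0.12
Cookbook £20.18: books → 7.25% + 0% district = 7.25% → £1.46
Bottle of rosé £24.81: beer, wine and spirits → 10.75% + 0% district = 10.75% → £2.67
Travel guide £24.37: books → 7.25% + 0% district = 7.25% → £1.77
Chicken breast (2 lb) £12.99: unprepared groceries → 8% + 2.75% district = 10.75% → £1.40
Sourdough loaf £3.35: unprepared groceries → 8% + 2.75% district = 10.75% → £0.36
Dry cleaning (3 garments) £37.09: personal services → 0% + 1.25% district = 1.25% → £0.46
Art supplies kit £28.69: toys → 4.25% + 1.25% district = 5.5% → £1.58
Total tax = £0.12 + £1.46 + £2.67 + £1.77 + £1.40 + £0.36 + £0.46 + £1.58 = £9.82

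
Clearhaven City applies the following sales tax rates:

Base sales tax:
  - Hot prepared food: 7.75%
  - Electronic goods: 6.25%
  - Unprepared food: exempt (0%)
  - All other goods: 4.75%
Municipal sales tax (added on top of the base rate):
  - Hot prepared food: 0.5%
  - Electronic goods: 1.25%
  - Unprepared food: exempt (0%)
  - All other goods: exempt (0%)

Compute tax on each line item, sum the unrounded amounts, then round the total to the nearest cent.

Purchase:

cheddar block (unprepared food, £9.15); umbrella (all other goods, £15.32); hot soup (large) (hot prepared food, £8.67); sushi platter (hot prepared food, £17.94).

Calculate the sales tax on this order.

Cheddar block £9.15: unprepared food → 0% + 0% municipal = 0% → £0.00
Umbrella £15.32: all other goods → 4.75% + 0% municipal = 4.75% → £0.7277
Hot soup (large) £8.67: hot prepared food → 7.75% + 0.5% municipal = 8.25% → £0.715275
Sushi platter £17.94: hot prepared food → 7.75% + 0.5% municipal = 8.25% → £1.48005
Unrounded tax sum = £2.923025 → £2.92

£2.92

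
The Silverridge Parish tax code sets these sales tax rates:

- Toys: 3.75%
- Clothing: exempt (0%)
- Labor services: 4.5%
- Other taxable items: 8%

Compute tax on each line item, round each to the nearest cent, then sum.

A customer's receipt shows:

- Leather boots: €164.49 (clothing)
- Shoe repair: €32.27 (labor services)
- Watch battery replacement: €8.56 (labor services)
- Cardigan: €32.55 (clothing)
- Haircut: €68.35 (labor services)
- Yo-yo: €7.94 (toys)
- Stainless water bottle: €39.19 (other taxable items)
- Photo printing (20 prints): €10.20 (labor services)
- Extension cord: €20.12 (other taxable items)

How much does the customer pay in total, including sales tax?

€394.10

Leather boots €164.49: clothing → 0% → €0.00
Shoe repair €32.27: labor services → 4.5% → €1.45
Watch battery replacement €8.56: labor services → 4.5% → €0.39
Cardigan €32.55: clothing → 0% → €0.00
Haircut €68.35: labor services → 4.5% → €3.08
Yo-yo €7.94: toys → 3.75% → €0.30
Stainless water bottle €39.19: other taxable items → 8% → €3.14
Photo printing (20 prints) €10.20: labor services → 4.5% → €0.46
Extension cord €20.12: other taxable items → 8% → €1.61
Subtotal = €383.67; tax = €10.43; total due = €394.10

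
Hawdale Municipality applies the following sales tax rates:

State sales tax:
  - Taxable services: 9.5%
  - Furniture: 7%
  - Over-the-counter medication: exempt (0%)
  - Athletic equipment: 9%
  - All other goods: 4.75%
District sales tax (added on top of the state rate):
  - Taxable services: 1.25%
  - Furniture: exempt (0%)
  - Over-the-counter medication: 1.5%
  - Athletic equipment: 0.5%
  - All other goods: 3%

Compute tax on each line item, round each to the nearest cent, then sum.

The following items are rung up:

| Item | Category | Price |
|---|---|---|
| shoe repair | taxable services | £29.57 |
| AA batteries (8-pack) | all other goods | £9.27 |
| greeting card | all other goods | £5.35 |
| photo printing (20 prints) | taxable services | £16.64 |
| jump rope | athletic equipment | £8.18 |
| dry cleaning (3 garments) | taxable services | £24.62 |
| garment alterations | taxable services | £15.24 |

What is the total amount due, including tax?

£120.04

Shoe repair £29.57: taxable services → 9.5% + 1.25% district = 10.75% → £3.18
AA batteries (8-pack) £9.27: all other goods → 4.75% + 3% district = 7.75% → £0.72
Greeting card £5.35: all other goods → 4.75% + 3% district = 7.75% → £0.41
Photo printing (20 prints) £16.64: taxable services → 9.5% + 1.25% district = 10.75% → £1.79
Jump rope £8.18: athletic equipment → 9% + 0.5% district = 9.5% → £0.78
Dry cleaning (3 garments) £24.62: taxable services → 9.5% + 1.25% district = 10.75% → £2.65
Garment alterations £15.24: taxable services → 9.5% + 1.25% district = 10.75% → £1.64
Subtotal = £108.87; tax = £11.17; total due = £120.04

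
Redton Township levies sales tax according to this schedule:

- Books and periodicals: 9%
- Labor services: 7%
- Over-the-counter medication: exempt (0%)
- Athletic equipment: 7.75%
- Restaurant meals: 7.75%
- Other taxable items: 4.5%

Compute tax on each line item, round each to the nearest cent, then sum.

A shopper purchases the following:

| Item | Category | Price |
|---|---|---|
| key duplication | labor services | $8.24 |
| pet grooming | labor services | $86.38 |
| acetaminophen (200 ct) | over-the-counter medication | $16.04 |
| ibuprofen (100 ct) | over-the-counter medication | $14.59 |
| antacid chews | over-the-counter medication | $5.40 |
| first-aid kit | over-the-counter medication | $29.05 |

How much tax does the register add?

Key duplication $8.24: labor services → 7% → $0.58
Pet grooming $86.38: labor services → 7% → $6.05
Acetaminophen (200 ct) $16.04: over-the-counter medication → 0% → $0.00
Ibuprofen (100 ct) $14.59: over-the-counter medication → 0% → $0.00
Antacid chews $5.40: over-the-counter medication → 0% → $0.00
First-aid kit $29.05: over-the-counter medication → 0% → $0.00
Total tax = $0.58 + $6.05 = $6.63

$6.63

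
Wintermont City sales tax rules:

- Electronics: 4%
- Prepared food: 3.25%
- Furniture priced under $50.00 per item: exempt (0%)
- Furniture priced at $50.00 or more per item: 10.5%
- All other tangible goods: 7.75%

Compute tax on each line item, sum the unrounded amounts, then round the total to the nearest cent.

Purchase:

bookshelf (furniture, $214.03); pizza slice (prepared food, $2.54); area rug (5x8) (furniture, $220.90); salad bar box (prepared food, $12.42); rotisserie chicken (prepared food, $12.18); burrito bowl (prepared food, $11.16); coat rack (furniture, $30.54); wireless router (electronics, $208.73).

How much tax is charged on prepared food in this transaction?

Pizza slice $2.54: prepared food → 3.25% → $0.08255
Salad bar box $12.42: prepared food → 3.25% → $0.40365
Rotisserie chicken $12.18: prepared food → 3.25% → $0.39585
Burrito bowl $11.16: prepared food → 3.25% → $0.3627
Tax on prepared food: unrounded sum = $1.24475 → $1.24

$1.24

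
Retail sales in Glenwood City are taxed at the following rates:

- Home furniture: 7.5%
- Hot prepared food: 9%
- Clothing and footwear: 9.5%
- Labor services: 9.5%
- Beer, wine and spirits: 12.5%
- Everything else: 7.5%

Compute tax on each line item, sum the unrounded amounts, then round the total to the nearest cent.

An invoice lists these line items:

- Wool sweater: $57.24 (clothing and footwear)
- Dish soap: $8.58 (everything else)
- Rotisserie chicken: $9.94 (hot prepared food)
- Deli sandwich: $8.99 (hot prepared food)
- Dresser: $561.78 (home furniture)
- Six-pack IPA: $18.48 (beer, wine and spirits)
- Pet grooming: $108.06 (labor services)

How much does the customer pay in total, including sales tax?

Wool sweater $57.24: clothing and footwear → 9.5% → $5.4378
Dish soap $8.58: everything else → 7.5% → $0.6435
Rotisserie chicken $9.94: hot prepared food → 9% → $0.8946
Deli sandwich $8.99: hot prepared food → 9% → $0.8091
Dresser $561.78: home furniture → 7.5% → $42.1335
Six-pack IPA $18.48: beer, wine and spirits → 12.5% → $2.31
Pet grooming $108.06: labor services → 9.5% → $10.2657
Subtotal = $773.07; unrounded tax = $62.4942 → $62.49; total due = $835.56

$835.56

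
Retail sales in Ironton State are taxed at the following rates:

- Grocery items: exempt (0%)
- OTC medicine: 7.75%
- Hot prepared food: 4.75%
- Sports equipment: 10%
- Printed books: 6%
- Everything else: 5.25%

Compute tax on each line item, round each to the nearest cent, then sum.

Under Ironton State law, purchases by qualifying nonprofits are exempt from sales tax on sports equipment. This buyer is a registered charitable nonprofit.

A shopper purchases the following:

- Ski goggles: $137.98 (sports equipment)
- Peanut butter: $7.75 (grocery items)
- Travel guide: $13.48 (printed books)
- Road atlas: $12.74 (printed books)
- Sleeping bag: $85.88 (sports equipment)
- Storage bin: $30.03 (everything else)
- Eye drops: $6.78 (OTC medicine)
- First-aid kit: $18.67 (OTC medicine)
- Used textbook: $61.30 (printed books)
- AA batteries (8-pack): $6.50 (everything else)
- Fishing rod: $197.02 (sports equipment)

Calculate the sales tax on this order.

$9.15

Ski goggles $137.98: sports equipment, buyer-exempt → 0% → $0.00
Peanut butter $7.75: grocery items → 0% → $0.00
Travel guide $13.48: printed books → 6% → $0.81
Road atlas $12.74: printed books → 6% → $0.76
Sleeping bag $85.88: sports equipment, buyer-exempt → 0% → $0.00
Storage bin $30.03: everything else → 5.25% → $1.58
Eye drops $6.78: OTC medicine → 7.75% → $0.53
First-aid kit $18.67: OTC medicine → 7.75% → $1.45
Used textbook $61.30: printed books → 6% → $3.68
AA batteries (8-pack) $6.50: everything else → 5.25% → $0.34
Fishing rod $197.02: sports equipment, buyer-exempt → 0% → $0.00
Total tax = $0.81 + $0.76 + $1.58 + $0.53 + $1.45 + $3.68 + $0.34 = $9.15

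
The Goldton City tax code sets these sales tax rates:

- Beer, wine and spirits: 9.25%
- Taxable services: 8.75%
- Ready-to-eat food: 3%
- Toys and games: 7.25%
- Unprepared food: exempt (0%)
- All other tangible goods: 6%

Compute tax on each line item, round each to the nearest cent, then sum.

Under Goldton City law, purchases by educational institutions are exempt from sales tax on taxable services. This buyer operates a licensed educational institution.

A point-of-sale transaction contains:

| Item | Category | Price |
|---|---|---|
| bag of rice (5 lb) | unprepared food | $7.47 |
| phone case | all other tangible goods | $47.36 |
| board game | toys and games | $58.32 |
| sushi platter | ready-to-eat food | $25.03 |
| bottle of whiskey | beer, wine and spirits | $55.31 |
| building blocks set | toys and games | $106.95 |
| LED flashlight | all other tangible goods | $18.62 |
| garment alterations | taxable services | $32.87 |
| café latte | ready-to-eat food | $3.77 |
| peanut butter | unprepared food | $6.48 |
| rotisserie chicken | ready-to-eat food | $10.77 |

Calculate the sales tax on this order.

$22.24

Bag of rice (5 lb) $7.47: unprepared food → 0% → $0.00
Phone case $47.36: all other tangible goods → 6% → $2.84
Board game $58.32: toys and games → 7.25% → $4.23
Sushi platter $25.03: ready-to-eat food → 3% → $0.75
Bottle of whiskey $55.31: beer, wine and spirits → 9.25% → $5.12
Building blocks set $106.95: toys and games → 7.25% → $7.75
LED flashlight $18.62: all other tangible goods → 6% → $1.12
Garment alterations $32.87: taxable services, buyer-exempt → 0% → $0.00
Café latte $3.77: ready-to-eat food → 3% → $0.11
Peanut butter $6.48: unprepared food → 0% → $0.00
Rotisserie chicken $10.77: ready-to-eat food → 3% → $0.32
Total tax = $2.84 + $4.23 + $0.75 + $5.12 + $7.75 + $1.12 + $0.11 + $0.32 = $22.24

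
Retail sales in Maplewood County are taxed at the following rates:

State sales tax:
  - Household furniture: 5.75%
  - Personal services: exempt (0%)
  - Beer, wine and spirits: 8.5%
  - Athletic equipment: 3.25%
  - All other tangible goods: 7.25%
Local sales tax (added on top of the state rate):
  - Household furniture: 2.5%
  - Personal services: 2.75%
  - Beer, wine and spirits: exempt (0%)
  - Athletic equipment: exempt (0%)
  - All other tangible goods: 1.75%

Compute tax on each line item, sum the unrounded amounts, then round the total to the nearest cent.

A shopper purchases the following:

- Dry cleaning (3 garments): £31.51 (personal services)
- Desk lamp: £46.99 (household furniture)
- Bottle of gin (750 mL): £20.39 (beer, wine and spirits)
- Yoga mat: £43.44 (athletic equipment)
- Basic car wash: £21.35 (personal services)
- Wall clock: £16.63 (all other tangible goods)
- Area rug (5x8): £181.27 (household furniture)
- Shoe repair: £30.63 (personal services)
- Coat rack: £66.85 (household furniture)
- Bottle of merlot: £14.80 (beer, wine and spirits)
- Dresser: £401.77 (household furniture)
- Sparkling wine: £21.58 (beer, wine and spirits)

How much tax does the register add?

Dry cleaning (3 garments) £31.51: personal services → 0% + 2.75% local = 2.75% → £0.866525
Desk lamp £46.99: household furniture → 5.75% + 2.5% local = 8.25% → £3.876675
Bottle of gin (750 mL) £20.39: beer, wine and spirits → 8.5% + 0% local = 8.5% → £1.73315
Yoga mat £43.44: athletic equipment → 3.25% + 0% local = 3.25% → £1.4118
Basic car wash £21.35: personal services → 0% + 2.75% local = 2.75% → £0.587125
Wall clock £16.63: all other tangible goods → 7.25% + 1.75% local = 9% → £1.4967
Area rug (5x8) £181.27: household furniture → 5.75% + 2.5% local = 8.25% → £14.954775
Shoe repair £30.63: personal services → 0% + 2.75% local = 2.75% → £0.842325
Coat rack £66.85: household furniture → 5.75% + 2.5% local = 8.25% → £5.515125
Bottle of merlot £14.80: beer, wine and spirits → 8.5% + 0% local = 8.5% → £1.258
Dresser £401.77: household furniture → 5.75% + 2.5% local = 8.25% → £33.146025
Sparkling wine £21.58: beer, wine and spirits → 8.5% + 0% local = 8.5% → £1.8343
Unrounded tax sum = £67.522525 → £67.52

£67.52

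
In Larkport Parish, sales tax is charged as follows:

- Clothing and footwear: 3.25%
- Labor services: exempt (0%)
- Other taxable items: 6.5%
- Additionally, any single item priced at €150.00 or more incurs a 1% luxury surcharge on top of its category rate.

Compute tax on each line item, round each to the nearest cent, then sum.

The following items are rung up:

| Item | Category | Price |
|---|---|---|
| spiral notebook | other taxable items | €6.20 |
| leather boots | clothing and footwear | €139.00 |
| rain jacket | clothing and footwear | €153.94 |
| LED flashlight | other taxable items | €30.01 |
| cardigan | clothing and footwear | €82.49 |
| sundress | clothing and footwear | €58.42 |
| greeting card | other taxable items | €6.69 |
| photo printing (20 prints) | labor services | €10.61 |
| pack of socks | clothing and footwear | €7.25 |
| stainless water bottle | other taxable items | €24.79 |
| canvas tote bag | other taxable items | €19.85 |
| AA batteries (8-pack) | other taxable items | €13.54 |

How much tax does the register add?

Spiral notebook €6.20: other taxable items → 6.5% → €0.40
Leather boots €139.00: clothing and footwear → 3.25% → €4.52
Rain jacket €153.94: clothing and footwear → 3.25% + 1% surcharge = 4.25% → €6.54
LED flashlight €30.01: other taxable items → 6.5% → €1.95
Cardigan €82.49: clothing and footwear → 3.25% → €2.68
Sundress €58.42: clothing and footwear → 3.25% → €1.90
Greeting card €6.69: other taxable items → 6.5% → €0.43
Photo printing (20 prints) €10.61: labor services → 0% → €0.00
Pack of socks €7.25: clothing and footwear → 3.25% → €0.24
Stainless water bottle €24.79: other taxable items → 6.5% → €1.61
Canvas tote bag €19.85: other taxable items → 6.5% → €1.29
AA batteries (8-pack) €13.54: other taxable items → 6.5% → €0.88
Total tax = €0.40 + €4.52 + €6.54 + €1.95 + €2.68 + €1.90 + €0.43 + €0.24 + €1.61 + €1.29 + €0.88 = €22.44

€22.44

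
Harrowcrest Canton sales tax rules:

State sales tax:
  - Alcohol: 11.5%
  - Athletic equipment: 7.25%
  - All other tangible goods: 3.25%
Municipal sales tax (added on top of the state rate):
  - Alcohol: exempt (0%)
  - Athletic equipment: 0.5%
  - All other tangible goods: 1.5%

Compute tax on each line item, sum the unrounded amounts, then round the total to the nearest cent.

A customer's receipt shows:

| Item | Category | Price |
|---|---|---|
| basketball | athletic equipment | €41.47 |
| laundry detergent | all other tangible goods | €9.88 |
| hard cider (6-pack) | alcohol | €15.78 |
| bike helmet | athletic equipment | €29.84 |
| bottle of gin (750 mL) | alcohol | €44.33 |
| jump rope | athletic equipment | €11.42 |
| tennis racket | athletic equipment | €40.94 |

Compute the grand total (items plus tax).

€210.63

Basketball €41.47: athletic equipment → 7.25% + 0.5% municipal = 7.75% → €3.213925
Laundry detergent €9.88: all other tangible goods → 3.25% + 1.5% municipal = 4.75% → €0.4693
Hard cider (6-pack) €15.78: alcohol → 11.5% + 0% municipal = 11.5% → €1.8147
Bike helmet €29.84: athletic equipment → 7.25% + 0.5% municipal = 7.75% → €2.3126
Bottle of gin (750 mL) €44.33: alcohol → 11.5% + 0% municipal = 11.5% → €5.09795
Jump rope €11.42: athletic equipment → 7.25% + 0.5% municipal = 7.75% → €0.88505
Tennis racket €40.94: athletic equipment → 7.25% + 0.5% municipal = 7.75% → €3.17285
Subtotal = €193.66; unrounded tax = €16.966375 → €16.97; total due = €210.63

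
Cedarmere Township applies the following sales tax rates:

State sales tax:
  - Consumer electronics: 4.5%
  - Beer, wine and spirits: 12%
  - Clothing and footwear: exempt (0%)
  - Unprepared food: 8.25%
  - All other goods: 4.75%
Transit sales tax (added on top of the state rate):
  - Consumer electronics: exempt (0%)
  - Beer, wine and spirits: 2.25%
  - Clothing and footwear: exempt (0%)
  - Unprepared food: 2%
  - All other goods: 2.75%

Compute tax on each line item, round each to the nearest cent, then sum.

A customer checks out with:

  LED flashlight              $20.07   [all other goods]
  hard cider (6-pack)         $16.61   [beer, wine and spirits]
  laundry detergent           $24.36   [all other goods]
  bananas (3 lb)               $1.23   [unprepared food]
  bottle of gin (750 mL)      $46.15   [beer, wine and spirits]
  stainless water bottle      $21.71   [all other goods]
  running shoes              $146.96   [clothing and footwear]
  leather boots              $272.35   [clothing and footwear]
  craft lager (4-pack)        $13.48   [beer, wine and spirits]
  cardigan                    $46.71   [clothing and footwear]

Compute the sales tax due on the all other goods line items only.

LED flashlight $20.07: all other goods → 4.75% + 2.75% transit = 7.5% → $1.51
Laundry detergent $24.36: all other goods → 4.75% + 2.75% transit = 7.5% → $1.83
Stainless water bottle $21.71: all other goods → 4.75% + 2.75% transit = 7.5% → $1.63
Tax on all other goods = $1.51 + $1.83 + $1.63 = $4.97

$4.97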